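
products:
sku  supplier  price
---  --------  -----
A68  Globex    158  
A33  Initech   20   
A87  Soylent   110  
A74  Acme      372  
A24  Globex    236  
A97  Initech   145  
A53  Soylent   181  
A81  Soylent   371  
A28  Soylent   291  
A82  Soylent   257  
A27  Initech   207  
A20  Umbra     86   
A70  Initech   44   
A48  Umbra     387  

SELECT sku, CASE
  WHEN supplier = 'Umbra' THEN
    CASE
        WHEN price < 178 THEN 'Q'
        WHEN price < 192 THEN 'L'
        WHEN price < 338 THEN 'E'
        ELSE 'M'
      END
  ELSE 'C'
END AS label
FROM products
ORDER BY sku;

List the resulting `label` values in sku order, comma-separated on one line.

sku=A20: supplier='Umbra' → inner[price < 178] → Q
sku=A24: supplier='Globex' → outer ELSE → C
sku=A27: supplier='Initech' → outer ELSE → C
sku=A28: supplier='Soylent' → outer ELSE → C
sku=A33: supplier='Initech' → outer ELSE → C
sku=A48: supplier='Umbra' → inner[ELSE] → M
sku=A53: supplier='Soylent' → outer ELSE → C
sku=A68: supplier='Globex' → outer ELSE → C
sku=A70: supplier='Initech' → outer ELSE → C
sku=A74: supplier='Acme' → outer ELSE → C
sku=A81: supplier='Soylent' → outer ELSE → C
sku=A82: supplier='Soylent' → outer ELSE → C
sku=A87: supplier='Soylent' → outer ELSE → C
sku=A97: supplier='Initech' → outer ELSE → C

Q, C, C, C, C, M, C, C, C, C, C, C, C, C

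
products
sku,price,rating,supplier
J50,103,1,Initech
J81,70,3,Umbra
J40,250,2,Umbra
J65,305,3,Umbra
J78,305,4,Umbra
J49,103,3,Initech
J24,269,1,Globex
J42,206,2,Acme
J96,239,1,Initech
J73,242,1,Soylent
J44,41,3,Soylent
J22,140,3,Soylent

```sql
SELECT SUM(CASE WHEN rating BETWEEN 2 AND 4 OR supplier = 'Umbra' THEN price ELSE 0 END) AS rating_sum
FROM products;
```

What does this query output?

1420

sku=J50: ✗
sku=J81: ✓ → 70
sku=J40: ✓ → 250
sku=J65: ✓ → 305
sku=J78: ✓ → 305
sku=J49: ✓ → 103
sku=J24: ✗
sku=J42: ✓ → 206
sku=J96: ✗
sku=J73: ✗
sku=J44: ✓ → 41
sku=J22: ✓ → 140
rating_sum = 70 + 250 + 305 + 305 + 103 + 206 + 41 + 140 = 1420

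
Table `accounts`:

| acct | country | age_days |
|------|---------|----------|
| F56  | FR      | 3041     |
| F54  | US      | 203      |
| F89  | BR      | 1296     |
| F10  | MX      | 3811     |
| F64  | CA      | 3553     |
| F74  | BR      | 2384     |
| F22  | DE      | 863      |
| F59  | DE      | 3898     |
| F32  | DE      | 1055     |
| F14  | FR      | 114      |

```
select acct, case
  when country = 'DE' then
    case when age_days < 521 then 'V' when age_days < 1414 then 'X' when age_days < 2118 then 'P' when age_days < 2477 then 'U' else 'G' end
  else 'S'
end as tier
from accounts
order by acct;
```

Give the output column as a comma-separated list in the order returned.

acct=F10: country='MX' → outer ELSE → S
acct=F14: country='FR' → outer ELSE → S
acct=F22: country='DE' → inner[age_days < 1414] → X
acct=F32: country='DE' → inner[age_days < 1414] → X
acct=F54: country='US' → outer ELSE → S
acct=F56: country='FR' → outer ELSE → S
acct=F59: country='DE' → inner[ELSE] → G
acct=F64: country='CA' → outer ELSE → S
acct=F74: country='BR' → outer ELSE → S
acct=F89: country='BR' → outer ELSE → S

S, S, X, X, S, S, G, S, S, S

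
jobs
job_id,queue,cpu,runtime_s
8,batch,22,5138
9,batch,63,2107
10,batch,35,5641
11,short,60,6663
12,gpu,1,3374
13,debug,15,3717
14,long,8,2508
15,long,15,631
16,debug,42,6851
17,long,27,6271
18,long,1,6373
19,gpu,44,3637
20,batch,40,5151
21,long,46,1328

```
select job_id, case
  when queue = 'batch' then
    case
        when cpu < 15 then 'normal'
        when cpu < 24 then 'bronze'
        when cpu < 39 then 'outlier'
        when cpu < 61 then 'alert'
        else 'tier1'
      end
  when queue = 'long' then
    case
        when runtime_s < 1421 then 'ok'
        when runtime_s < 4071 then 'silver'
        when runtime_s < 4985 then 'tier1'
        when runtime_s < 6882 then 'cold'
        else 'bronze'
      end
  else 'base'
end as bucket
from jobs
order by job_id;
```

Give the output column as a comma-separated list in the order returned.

bronze, tier1, outlier, base, base, base, silver, ok, base, cold, cold, base, alert, ok

job_id=8: queue='batch' → inner[cpu < 24] → bronze
job_id=9: queue='batch' → inner[ELSE] → tier1
job_id=10: queue='batch' → inner[cpu < 39] → outlier
job_id=11: queue='short' → outer ELSE → base
job_id=12: queue='gpu' → outer ELSE → base
job_id=13: queue='debug' → outer ELSE → base
job_id=14: queue='long' → inner[runtime_s < 4071] → silver
job_id=15: queue='long' → inner[runtime_s < 1421] → ok
job_id=16: queue='debug' → outer ELSE → base
job_id=17: queue='long' → inner[runtime_s < 6882] → cold
job_id=18: queue='long' → inner[runtime_s < 6882] → cold
job_id=19: queue='gpu' → outer ELSE → base
job_id=20: queue='batch' → inner[cpu < 61] → alert
job_id=21: queue='long' → inner[runtime_s < 1421] → ok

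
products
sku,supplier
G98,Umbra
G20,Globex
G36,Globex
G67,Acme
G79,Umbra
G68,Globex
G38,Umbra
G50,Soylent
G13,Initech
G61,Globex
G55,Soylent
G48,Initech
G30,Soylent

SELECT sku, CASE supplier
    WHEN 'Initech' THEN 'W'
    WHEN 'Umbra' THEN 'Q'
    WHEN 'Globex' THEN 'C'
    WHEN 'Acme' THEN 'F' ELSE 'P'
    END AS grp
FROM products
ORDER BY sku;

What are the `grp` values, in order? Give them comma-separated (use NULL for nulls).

sku=G13: supplier='Initech' → W
sku=G20: supplier='Globex' → C
sku=G30: ELSE → P
sku=G36: supplier='Globex' → C
sku=G38: supplier='Umbra' → Q
sku=G48: supplier='Initech' → W
sku=G50: ELSE → P
sku=G55: ELSE → P
sku=G61: supplier='Globex' → C
sku=G67: supplier='Acme' → F
sku=G68: supplier='Globex' → C
sku=G79: supplier='Umbra' → Q
sku=G98: supplier='Umbra' → Q

W, C, P, C, Q, W, P, P, C, F, C, Q, Q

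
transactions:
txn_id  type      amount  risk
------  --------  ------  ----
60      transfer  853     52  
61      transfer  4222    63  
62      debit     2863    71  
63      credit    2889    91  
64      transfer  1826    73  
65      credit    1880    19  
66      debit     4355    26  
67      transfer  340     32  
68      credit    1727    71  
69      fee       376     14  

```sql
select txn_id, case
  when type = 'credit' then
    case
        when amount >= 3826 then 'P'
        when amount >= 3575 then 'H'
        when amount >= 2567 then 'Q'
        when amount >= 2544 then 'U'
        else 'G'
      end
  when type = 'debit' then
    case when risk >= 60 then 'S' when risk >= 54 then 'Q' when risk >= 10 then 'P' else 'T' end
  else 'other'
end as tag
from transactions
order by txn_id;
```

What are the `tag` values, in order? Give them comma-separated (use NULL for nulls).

txn_id=60: type='transfer' → outer ELSE → other
txn_id=61: type='transfer' → outer ELSE → other
txn_id=62: type='debit' → inner[risk >= 60] → S
txn_id=63: type='credit' → inner[amount >= 2567] → Q
txn_id=64: type='transfer' → outer ELSE → other
txn_id=65: type='credit' → inner[ELSE] → G
txn_id=66: type='debit' → inner[risk >= 10] → P
txn_id=67: type='transfer' → outer ELSE → other
txn_id=68: type='credit' → inner[ELSE] → G
txn_id=69: type='fee' → outer ELSE → other

other, other, S, Q, other, G, P, other, G, other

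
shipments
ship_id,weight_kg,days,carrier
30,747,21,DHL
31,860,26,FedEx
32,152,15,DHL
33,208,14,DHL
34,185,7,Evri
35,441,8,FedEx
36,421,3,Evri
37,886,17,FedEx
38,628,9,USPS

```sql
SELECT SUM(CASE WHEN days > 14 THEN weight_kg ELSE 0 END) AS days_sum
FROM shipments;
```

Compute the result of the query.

2645

ship_id=30: ✓ → 747
ship_id=31: ✓ → 860
ship_id=32: ✓ → 152
ship_id=33: ✗
ship_id=34: ✗
ship_id=35: ✗
ship_id=36: ✗
ship_id=37: ✓ → 886
ship_id=38: ✗
days_sum = 747 + 860 + 152 + 886 = 2645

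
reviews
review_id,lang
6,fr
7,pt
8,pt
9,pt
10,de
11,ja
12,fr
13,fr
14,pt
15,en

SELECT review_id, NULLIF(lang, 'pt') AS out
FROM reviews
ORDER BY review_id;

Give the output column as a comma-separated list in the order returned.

fr, NULL, NULL, NULL, de, ja, fr, fr, NULL, en

review_id=6: lang=fr vs pt: differ → fr
review_id=7: lang=pt vs pt: equal → NULL
review_id=8: lang=pt vs pt: equal → NULL
review_id=9: lang=pt vs pt: equal → NULL
review_id=10: lang=de vs pt: differ → de
review_id=11: lang=ja vs pt: differ → ja
review_id=12: lang=fr vs pt: differ → fr
review_id=13: lang=fr vs pt: differ → fr
review_id=14: lang=pt vs pt: equal → NULL
review_id=15: lang=en vs pt: differ → en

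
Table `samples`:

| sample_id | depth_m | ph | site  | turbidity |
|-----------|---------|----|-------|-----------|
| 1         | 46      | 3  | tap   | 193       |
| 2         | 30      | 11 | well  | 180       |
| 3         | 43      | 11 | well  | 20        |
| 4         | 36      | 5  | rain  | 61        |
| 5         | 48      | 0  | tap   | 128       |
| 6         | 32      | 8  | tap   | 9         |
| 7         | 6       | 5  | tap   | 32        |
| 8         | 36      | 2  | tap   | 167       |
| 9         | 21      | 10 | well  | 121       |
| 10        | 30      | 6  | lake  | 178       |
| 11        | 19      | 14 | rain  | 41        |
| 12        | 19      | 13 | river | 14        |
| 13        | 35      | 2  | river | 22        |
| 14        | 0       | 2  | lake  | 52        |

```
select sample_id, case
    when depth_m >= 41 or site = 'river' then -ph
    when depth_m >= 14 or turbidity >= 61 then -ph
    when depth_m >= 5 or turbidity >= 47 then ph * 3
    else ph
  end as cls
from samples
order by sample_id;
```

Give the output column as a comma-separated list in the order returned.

sample_id=1: depth_m >= 41 or site = 'river' → -3
sample_id=2: depth_m >= 14 or turbidity >= 61 → -11
sample_id=3: depth_m >= 41 or site = 'river' → -11
sample_id=4: depth_m >= 14 or turbidity >= 61 → -5
sample_id=5: depth_m >= 41 or site = 'river' → 0
sample_id=6: depth_m >= 14 or turbidity >= 61 → -8
sample_id=7: depth_m >= 5 or turbidity >= 47 → 15
sample_id=8: depth_m >= 14 or turbidity >= 61 → -2
sample_id=9: depth_m >= 14 or turbidity >= 61 → -10
sample_id=10: depth_m >= 14 or turbidity >= 61 → -6
sample_id=11: depth_m >= 14 or turbidity >= 61 → -14
sample_id=12: depth_m >= 41 or site = 'river' → -13
sample_id=13: depth_m >= 41 or site = 'river' → -2
sample_id=14: depth_m >= 5 or turbidity >= 47 → 6

-3, -11, -11, -5, 0, -8, 15, -2, -10, -6, -14, -13, -2, 6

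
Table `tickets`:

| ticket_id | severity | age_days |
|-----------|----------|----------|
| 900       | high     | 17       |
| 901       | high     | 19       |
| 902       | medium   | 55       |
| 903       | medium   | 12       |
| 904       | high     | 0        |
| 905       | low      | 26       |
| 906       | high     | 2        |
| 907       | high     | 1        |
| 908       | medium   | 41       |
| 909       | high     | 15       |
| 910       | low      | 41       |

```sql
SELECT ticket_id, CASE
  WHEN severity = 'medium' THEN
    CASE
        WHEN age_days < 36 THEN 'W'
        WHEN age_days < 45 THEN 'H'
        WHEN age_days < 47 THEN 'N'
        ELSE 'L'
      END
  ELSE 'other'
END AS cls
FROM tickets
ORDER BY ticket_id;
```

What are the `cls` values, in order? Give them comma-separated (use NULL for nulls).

other, other, L, W, other, other, other, other, H, other, other

ticket_id=900: severity='high' → outer ELSE → other
ticket_id=901: severity='high' → outer ELSE → other
ticket_id=902: severity='medium' → inner[ELSE] → L
ticket_id=903: severity='medium' → inner[age_days < 36] → W
ticket_id=904: severity='high' → outer ELSE → other
ticket_id=905: severity='low' → outer ELSE → other
ticket_id=906: severity='high' → outer ELSE → other
ticket_id=907: severity='high' → outer ELSE → other
ticket_id=908: severity='medium' → inner[age_days < 45] → H
ticket_id=909: severity='high' → outer ELSE → other
ticket_id=910: severity='low' → outer ELSE → other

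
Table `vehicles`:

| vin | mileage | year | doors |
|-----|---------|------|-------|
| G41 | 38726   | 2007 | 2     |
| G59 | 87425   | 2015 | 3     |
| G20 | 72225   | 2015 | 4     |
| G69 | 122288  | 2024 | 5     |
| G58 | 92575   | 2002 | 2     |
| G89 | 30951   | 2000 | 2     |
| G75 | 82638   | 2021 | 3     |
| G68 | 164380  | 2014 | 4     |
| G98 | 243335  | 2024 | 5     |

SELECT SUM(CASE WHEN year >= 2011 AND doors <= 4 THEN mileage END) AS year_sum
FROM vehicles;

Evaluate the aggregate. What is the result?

vin=G41: ✗
vin=G59: ✓ → 87425
vin=G20: ✓ → 72225
vin=G69: ✗
vin=G58: ✗
vin=G89: ✗
vin=G75: ✓ → 82638
vin=G68: ✓ → 164380
vin=G98: ✗
year_sum = 87425 + 72225 + 82638 + 164380 = 406668

406668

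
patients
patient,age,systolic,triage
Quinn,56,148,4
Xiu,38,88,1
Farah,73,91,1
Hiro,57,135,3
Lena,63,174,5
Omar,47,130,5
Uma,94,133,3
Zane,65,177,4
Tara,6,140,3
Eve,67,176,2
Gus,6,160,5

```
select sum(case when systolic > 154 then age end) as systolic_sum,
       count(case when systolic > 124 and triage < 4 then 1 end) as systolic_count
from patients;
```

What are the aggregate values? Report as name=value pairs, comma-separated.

systolic_sum=201, systolic_count=4

[systolic_sum: systolic > 154]
patient=Quinn: ✗
patient=Xiu: ✗
patient=Farah: ✗
patient=Hiro: ✗
patient=Lena: ✓ → 63
patient=Omar: ✗
patient=Uma: ✗
patient=Zane: ✓ → 65
patient=Tara: ✗
patient=Eve: ✓ → 67
patient=Gus: ✓ → 6
systolic_sum = 63 + 65 + 67 + 6 = 201
—
[systolic_count: systolic > 124 and triage < 4]
patient=Quinn: ✗
patient=Xiu: ✗
patient=Farah: ✗
patient=Hiro: ✓ → 1
patient=Lena: ✗
patient=Omar: ✗
patient=Uma: ✓ → 1
patient=Zane: ✗
patient=Tara: ✓ → 1
patient=Eve: ✓ → 1
patient=Gus: ✗
systolic_count = COUNT(1, 1, 1, 1) = 4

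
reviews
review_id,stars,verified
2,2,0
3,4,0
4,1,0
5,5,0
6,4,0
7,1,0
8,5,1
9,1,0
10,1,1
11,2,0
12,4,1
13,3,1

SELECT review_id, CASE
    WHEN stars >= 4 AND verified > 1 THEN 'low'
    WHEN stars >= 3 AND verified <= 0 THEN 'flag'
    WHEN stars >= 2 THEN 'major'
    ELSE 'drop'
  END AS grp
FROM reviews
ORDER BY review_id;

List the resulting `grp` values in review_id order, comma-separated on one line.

review_id=2: stars >= 2 → major
review_id=3: stars >= 3 AND verified <= 0 → flag
review_id=4: ELSE → drop
review_id=5: stars >= 3 AND verified <= 0 → flag
review_id=6: stars >= 3 AND verified <= 0 → flag
review_id=7: ELSE → drop
review_id=8: stars >= 2 → major
review_id=9: ELSE → drop
review_id=10: ELSE → drop
review_id=11: stars >= 2 → major
review_id=12: stars >= 2 → major
review_id=13: stars >= 2 → major

major, flag, drop, flag, flag, drop, major, drop, drop, major, major, major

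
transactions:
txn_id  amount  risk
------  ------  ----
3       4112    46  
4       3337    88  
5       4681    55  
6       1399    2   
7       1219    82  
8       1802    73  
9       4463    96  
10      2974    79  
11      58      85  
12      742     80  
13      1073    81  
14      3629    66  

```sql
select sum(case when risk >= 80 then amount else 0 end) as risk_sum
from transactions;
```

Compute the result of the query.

10892

txn_id=3: ✗
txn_id=4: ✓ → 3337
txn_id=5: ✗
txn_id=6: ✗
txn_id=7: ✓ → 1219
txn_id=8: ✗
txn_id=9: ✓ → 4463
txn_id=10: ✗
txn_id=11: ✓ → 58
txn_id=12: ✓ → 742
txn_id=13: ✓ → 1073
txn_id=14: ✗
risk_sum = 3337 + 1219 + 4463 + 58 + 742 + 1073 = 10892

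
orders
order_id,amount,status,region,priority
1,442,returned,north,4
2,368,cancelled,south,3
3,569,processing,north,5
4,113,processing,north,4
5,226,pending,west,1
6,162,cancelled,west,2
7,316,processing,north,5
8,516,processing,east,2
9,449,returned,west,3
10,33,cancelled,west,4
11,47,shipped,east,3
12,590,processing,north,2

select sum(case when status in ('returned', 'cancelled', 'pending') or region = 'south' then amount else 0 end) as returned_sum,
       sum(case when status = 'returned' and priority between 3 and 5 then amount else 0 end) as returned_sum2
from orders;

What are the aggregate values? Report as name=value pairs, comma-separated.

returned_sum=1680, returned_sum2=891

[returned_sum: status in ('returned', 'cancelled', 'pending') or region = 'south']
order_id=1: ✓ → 442
order_id=2: ✓ → 368
order_id=3: ✗
order_id=4: ✗
order_id=5: ✓ → 226
order_id=6: ✓ → 162
order_id=7: ✗
order_id=8: ✗
order_id=9: ✓ → 449
order_id=10: ✓ → 33
order_id=11: ✗
order_id=12: ✗
returned_sum = 442 + 368 + 226 + 162 + 449 + 33 = 1680
—
[returned_sum2: status = 'returned' and priority between 3 and 5]
order_id=1: ✓ → 442
order_id=2: ✗
order_id=3: ✗
order_id=4: ✗
order_id=5: ✗
order_id=6: ✗
order_id=7: ✗
order_id=8: ✗
order_id=9: ✓ → 449
order_id=10: ✗
order_id=11: ✗
order_id=12: ✗
returned_sum2 = 442 + 449 = 891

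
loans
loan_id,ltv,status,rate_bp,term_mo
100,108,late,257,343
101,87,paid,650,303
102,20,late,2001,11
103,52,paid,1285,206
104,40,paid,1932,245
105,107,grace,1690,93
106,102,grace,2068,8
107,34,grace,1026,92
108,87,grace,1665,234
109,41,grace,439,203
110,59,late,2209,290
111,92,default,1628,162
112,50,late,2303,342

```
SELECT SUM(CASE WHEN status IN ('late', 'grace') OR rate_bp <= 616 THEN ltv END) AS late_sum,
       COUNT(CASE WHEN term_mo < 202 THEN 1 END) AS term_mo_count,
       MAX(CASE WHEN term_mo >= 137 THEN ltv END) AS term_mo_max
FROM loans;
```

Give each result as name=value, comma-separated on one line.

late_sum=608, term_mo_count=5, term_mo_max=108

[late_sum: status IN ('late', 'grace') OR rate_bp <= 616]
loan_id=100: ✓ → 108
loan_id=101: ✗
loan_id=102: ✓ → 20
loan_id=103: ✗
loan_id=104: ✗
loan_id=105: ✓ → 107
loan_id=106: ✓ → 102
loan_id=107: ✓ → 34
loan_id=108: ✓ → 87
loan_id=109: ✓ → 41
loan_id=110: ✓ → 59
loan_id=111: ✗
loan_id=112: ✓ → 50
late_sum = 108 + 20 + 107 + 102 + 34 + 87 + 41 + 59 + 50 = 608
—
[term_mo_count: term_mo < 202]
loan_id=100: ✗
loan_id=101: ✗
loan_id=102: ✓ → 1
loan_id=103: ✗
loan_id=104: ✗
loan_id=105: ✓ → 1
loan_id=106: ✓ → 1
loan_id=107: ✓ → 1
loan_id=108: ✗
loan_id=109: ✗
loan_id=110: ✗
loan_id=111: ✓ → 1
loan_id=112: ✗
term_mo_count = COUNT(1, 1, 1, 1, 1) = 5
—
[term_mo_max: term_mo >= 137]
loan_id=100: ✓ → 108
loan_id=101: ✓ → 87
loan_id=102: ✗
loan_id=103: ✓ → 52
loan_id=104: ✓ → 40
loan_id=105: ✗
loan_id=106: ✗
loan_id=107: ✗
loan_id=108: ✓ → 87
loan_id=109: ✓ → 41
loan_id=110: ✓ → 59
loan_id=111: ✓ → 92
loan_id=112: ✓ → 50
term_mo_max = MAX(108, 87, 52, 40, 87, 41, 59, 92, 50) = 108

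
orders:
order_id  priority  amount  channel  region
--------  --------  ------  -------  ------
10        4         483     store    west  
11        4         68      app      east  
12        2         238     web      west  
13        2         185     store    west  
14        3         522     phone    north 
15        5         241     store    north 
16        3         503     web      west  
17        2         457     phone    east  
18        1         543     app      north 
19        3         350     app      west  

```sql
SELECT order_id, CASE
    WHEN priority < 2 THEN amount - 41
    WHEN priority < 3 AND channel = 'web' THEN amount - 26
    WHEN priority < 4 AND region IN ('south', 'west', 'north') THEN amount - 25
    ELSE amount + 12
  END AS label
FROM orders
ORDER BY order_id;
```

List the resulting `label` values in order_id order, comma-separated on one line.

495, 80, 212, 160, 497, 253, 478, 469, 502, 325

order_id=10: ELSE → 495
order_id=11: ELSE → 80
order_id=12: priority < 3 AND channel = 'web' → 212
order_id=13: priority < 4 AND region IN ('south', 'west', 'north') → 160
order_id=14: priority < 4 AND region IN ('south', 'west', 'north') → 497
order_id=15: ELSE → 253
order_id=16: priority < 4 AND region IN ('south', 'west', 'north') → 478
order_id=17: ELSE → 469
order_id=18: priority < 2 → 502
order_id=19: priority < 4 AND region IN ('south', 'west', 'north') → 325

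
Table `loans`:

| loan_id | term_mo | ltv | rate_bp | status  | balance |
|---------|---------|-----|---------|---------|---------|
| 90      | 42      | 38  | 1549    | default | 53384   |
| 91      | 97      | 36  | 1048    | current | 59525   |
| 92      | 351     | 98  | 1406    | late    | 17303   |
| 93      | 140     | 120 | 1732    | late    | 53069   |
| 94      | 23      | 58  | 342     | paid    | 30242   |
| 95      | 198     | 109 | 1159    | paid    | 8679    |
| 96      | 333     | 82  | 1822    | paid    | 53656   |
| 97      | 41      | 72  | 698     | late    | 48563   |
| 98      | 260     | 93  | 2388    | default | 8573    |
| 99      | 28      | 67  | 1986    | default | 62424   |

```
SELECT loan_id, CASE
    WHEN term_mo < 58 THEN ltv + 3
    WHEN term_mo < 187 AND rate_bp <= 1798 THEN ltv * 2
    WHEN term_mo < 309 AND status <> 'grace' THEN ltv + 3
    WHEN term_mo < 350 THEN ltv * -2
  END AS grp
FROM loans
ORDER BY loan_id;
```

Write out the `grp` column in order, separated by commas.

41, 72, NULL, 240, 61, 112, -164, 75, 96, 70

loan_id=90: term_mo < 58 → 41
loan_id=91: term_mo < 187 AND rate_bp <= 1798 → 72
loan_id=92: (no match → NULL) → NULL
loan_id=93: term_mo < 187 AND rate_bp <= 1798 → 240
loan_id=94: term_mo < 58 → 61
loan_id=95: term_mo < 309 AND status <> 'grace' → 112
loan_id=96: term_mo < 350 → -164
loan_id=97: term_mo < 58 → 75
loan_id=98: term_mo < 309 AND status <> 'grace' → 96
loan_id=99: term_mo < 58 → 70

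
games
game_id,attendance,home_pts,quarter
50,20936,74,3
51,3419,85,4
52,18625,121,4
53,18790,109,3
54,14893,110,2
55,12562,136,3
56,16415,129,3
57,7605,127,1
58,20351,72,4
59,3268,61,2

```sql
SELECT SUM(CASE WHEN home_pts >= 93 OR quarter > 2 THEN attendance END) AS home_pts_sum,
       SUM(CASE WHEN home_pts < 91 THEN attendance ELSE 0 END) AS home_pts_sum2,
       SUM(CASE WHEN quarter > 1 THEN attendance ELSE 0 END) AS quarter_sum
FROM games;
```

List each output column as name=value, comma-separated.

[home_pts_sum: home_pts >= 93 OR quarter > 2]
game_id=50: ✓ → 20936
game_id=51: ✓ → 3419
game_id=52: ✓ → 18625
game_id=53: ✓ → 18790
game_id=54: ✓ → 14893
game_id=55: ✓ → 12562
game_id=56: ✓ → 16415
game_id=57: ✓ → 7605
game_id=58: ✓ → 20351
game_id=59: ✗
home_pts_sum = 20936 + 3419 + 18625 + 18790 + 14893 + 12562 + 16415 + 7605 + 20351 = 133596
—
[home_pts_sum2: home_pts < 91]
game_id=50: ✓ → 20936
game_id=51: ✓ → 3419
game_id=52: ✗
game_id=53: ✗
game_id=54: ✗
game_id=55: ✗
game_id=56: ✗
game_id=57: ✗
game_id=58: ✓ → 20351
game_id=59: ✓ → 3268
home_pts_sum2 = 20936 + 3419 + 20351 + 3268 = 47974
—
[quarter_sum: quarter > 1]
game_id=50: ✓ → 20936
game_id=51: ✓ → 3419
game_id=52: ✓ → 18625
game_id=53: ✓ → 18790
game_id=54: ✓ → 14893
game_id=55: ✓ → 12562
game_id=56: ✓ → 16415
game_id=57: ✗
game_id=58: ✓ → 20351
game_id=59: ✓ → 3268
quarter_sum = 20936 + 3419 + 18625 + 18790 + 14893 + 12562 + 16415 + 20351 + 3268 = 129259

home_pts_sum=133596, home_pts_sum2=47974, quarter_sum=129259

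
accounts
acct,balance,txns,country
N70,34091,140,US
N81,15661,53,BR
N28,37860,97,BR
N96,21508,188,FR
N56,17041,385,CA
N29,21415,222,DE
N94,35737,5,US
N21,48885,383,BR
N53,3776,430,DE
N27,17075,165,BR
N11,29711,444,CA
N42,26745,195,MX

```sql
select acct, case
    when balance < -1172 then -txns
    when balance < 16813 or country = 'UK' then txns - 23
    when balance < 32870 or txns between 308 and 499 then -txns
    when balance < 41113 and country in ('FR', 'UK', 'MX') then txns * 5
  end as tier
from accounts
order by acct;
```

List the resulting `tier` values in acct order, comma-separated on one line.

acct=N11: balance < 32870 or txns between 308 and 499 → -444
acct=N21: balance < 32870 or txns between 308 and 499 → -383
acct=N27: balance < 32870 or txns between 308 and 499 → -165
acct=N28: (no match → NULL) → NULL
acct=N29: balance < 32870 or txns between 308 and 499 → -222
acct=N42: balance < 32870 or txns between 308 and 499 → -195
acct=N53: balance < 16813 or country = 'UK' → 407
acct=N56: balance < 32870 or txns between 308 and 499 → -385
acct=N70: (no match → NULL) → NULL
acct=N81: balance < 16813 or country = 'UK' → 30
acct=N94: (no match → NULL) → NULL
acct=N96: balance < 32870 or txns between 308 and 499 → -188

-444, -383, -165, NULL, -222, -195, 407, -385, NULL, 30, NULL, -188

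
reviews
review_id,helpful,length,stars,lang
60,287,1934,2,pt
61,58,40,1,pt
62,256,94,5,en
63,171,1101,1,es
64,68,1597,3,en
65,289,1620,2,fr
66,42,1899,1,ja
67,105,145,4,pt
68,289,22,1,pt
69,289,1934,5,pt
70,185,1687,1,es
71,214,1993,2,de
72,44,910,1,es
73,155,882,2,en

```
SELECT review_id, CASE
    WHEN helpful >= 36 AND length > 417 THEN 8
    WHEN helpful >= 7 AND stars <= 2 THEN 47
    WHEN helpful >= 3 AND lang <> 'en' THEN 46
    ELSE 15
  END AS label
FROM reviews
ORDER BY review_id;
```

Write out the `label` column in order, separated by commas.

8, 47, 15, 8, 8, 8, 8, 46, 47, 8, 8, 8, 8, 8

review_id=60: helpful >= 36 AND length > 417 → 8
review_id=61: helpful >= 7 AND stars <= 2 → 47
review_id=62: ELSE → 15
review_id=63: helpful >= 36 AND length > 417 → 8
review_id=64: helpful >= 36 AND length > 417 → 8
review_id=65: helpful >= 36 AND length > 417 → 8
review_id=66: helpful >= 36 AND length > 417 → 8
review_id=67: helpful >= 3 AND lang <> 'en' → 46
review_id=68: helpful >= 7 AND stars <= 2 → 47
review_id=69: helpful >= 36 AND length > 417 → 8
review_id=70: helpful >= 36 AND length > 417 → 8
review_id=71: helpful >= 36 AND length > 417 → 8
review_id=72: helpful >= 36 AND length > 417 → 8
review_id=73: helpful >= 36 AND length > 417 → 8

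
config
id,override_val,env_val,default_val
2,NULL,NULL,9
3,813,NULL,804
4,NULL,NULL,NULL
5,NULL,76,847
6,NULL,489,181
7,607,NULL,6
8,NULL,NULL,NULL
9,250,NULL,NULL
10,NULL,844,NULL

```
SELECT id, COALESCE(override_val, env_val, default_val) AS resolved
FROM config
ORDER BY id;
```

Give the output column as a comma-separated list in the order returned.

id=2: override_val=NULL, env_val=NULL, default_val=9 → 9
id=3: override_val=813 → 813
id=4: override_val=NULL, env_val=NULL, default_val=NULL (all NULL) → NULL
id=5: override_val=NULL, env_val=76 → 76
id=6: override_val=NULL, env_val=489 → 489
id=7: override_val=607 → 607
id=8: override_val=NULL, env_val=NULL, default_val=NULL (all NULL) → NULL
id=9: override_val=250 → 250
id=10: override_val=NULL, env_val=844 → 844

9, 813, NULL, 76, 489, 607, NULL, 250, 844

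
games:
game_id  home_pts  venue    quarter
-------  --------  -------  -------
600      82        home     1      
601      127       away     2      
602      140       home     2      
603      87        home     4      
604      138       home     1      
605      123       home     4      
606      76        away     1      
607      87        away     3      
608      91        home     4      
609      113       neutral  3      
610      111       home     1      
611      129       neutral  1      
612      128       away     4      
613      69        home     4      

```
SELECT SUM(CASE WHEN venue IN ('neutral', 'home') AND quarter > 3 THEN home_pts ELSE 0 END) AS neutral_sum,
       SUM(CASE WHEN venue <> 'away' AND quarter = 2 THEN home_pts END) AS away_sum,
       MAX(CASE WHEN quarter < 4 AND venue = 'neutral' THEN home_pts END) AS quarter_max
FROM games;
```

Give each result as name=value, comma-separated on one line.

[neutral_sum: venue IN ('neutral', 'home') AND quarter > 3]
game_id=600: ✗
game_id=601: ✗
game_id=602: ✗
game_id=603: ✓ → 87
game_id=604: ✗
game_id=605: ✓ → 123
game_id=606: ✗
game_id=607: ✗
game_id=608: ✓ → 91
game_id=609: ✗
game_id=610: ✗
game_id=611: ✗
game_id=612: ✗
game_id=613: ✓ → 69
neutral_sum = 87 + 123 + 91 + 69 = 370
—
[away_sum: venue <> 'away' AND quarter = 2]
game_id=600: ✗
game_id=601: ✗
game_id=602: ✓ → 140
game_id=603: ✗
game_id=604: ✗
game_id=605: ✗
game_id=606: ✗
game_id=607: ✗
game_id=608: ✗
game_id=609: ✗
game_id=610: ✗
game_id=611: ✗
game_id=612: ✗
game_id=613: ✗
away_sum = 140
—
[quarter_max: quarter < 4 AND venue = 'neutral']
game_id=600: ✗
game_id=601: ✗
game_id=602: ✗
game_id=603: ✗
game_id=604: ✗
game_id=605: ✗
game_id=606: ✗
game_id=607: ✗
game_id=608: ✗
game_id=609: ✓ → 113
game_id=610: ✗
game_id=611: ✓ → 129
game_id=612: ✗
game_id=613: ✗
quarter_max = MAX(113, 129) = 129

neutral_sum=370, away_sum=140, quarter_max=129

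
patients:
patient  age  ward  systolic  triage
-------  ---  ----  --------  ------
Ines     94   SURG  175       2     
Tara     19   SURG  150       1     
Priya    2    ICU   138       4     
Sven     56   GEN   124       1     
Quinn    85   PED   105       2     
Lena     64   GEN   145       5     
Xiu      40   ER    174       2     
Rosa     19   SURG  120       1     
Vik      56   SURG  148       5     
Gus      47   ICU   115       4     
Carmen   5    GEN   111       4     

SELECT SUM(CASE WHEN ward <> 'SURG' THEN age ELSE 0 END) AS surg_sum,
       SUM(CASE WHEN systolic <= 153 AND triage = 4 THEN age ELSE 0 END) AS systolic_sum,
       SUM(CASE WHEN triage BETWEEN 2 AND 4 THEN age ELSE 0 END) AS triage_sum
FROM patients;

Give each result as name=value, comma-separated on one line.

[surg_sum: ward <> 'SURG']
patient=Ines: ✗
patient=Tara: ✗
patient=Priya: ✓ → 2
patient=Sven: ✓ → 56
patient=Quinn: ✓ → 85
patient=Lena: ✓ → 64
patient=Xiu: ✓ → 40
patient=Rosa: ✗
patient=Vik: ✗
patient=Gus: ✓ → 47
patient=Carmen: ✓ → 5
surg_sum = 2 + 56 + 85 + 64 + 40 + 47 + 5 = 299
—
[systolic_sum: systolic <= 153 AND triage = 4]
patient=Ines: ✗
patient=Tara: ✗
patient=Priya: ✓ → 2
patient=Sven: ✗
patient=Quinn: ✗
patient=Lena: ✗
patient=Xiu: ✗
patient=Rosa: ✗
patient=Vik: ✗
patient=Gus: ✓ → 47
patient=Carmen: ✓ → 5
systolic_sum = 2 + 47 + 5 = 54
—
[triage_sum: triage BETWEEN 2 AND 4]
patient=Ines: ✓ → 94
patient=Tara: ✗
patient=Priya: ✓ → 2
patient=Sven: ✗
patient=Quinn: ✓ → 85
patient=Lena: ✗
patient=Xiu: ✓ → 40
patient=Rosa: ✗
patient=Vik: ✗
patient=Gus: ✓ → 47
patient=Carmen: ✓ → 5
triage_sum = 94 + 2 + 85 + 40 + 47 + 5 = 273

surg_sum=299, systolic_sum=54, triage_sum=273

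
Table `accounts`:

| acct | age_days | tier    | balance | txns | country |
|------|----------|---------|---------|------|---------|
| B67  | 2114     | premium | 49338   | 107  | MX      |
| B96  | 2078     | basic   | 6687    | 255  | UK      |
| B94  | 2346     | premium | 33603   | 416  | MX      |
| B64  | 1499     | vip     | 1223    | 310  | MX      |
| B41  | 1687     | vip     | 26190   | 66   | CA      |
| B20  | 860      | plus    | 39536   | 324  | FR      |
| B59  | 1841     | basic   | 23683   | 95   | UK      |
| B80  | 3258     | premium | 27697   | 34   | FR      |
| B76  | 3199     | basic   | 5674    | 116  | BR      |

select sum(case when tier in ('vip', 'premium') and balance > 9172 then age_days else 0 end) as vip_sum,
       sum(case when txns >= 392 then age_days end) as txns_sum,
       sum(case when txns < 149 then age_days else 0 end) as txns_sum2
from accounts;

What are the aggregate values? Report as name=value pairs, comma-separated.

[vip_sum: tier in ('vip', 'premium') and balance > 9172]
acct=B67: ✓ → 2114
acct=B96: ✗
acct=B94: ✓ → 2346
acct=B64: ✗
acct=B41: ✓ → 1687
acct=B20: ✗
acct=B59: ✗
acct=B80: ✓ → 3258
acct=B76: ✗
vip_sum = 2114 + 2346 + 1687 + 3258 = 9405
—
[txns_sum: txns >= 392]
acct=B67: ✗
acct=B96: ✗
acct=B94: ✓ → 2346
acct=B64: ✗
acct=B41: ✗
acct=B20: ✗
acct=B59: ✗
acct=B80: ✗
acct=B76: ✗
txns_sum = 2346
—
[txns_sum2: txns < 149]
acct=B67: ✓ → 2114
acct=B96: ✗
acct=B94: ✗
acct=B64: ✗
acct=B41: ✓ → 1687
acct=B20: ✗
acct=B59: ✓ → 1841
acct=B80: ✓ → 3258
acct=B76: ✓ → 3199
txns_sum2 = 2114 + 1687 + 1841 + 3258 + 3199 = 12099

vip_sum=9405, txns_sum=2346, txns_sum2=12099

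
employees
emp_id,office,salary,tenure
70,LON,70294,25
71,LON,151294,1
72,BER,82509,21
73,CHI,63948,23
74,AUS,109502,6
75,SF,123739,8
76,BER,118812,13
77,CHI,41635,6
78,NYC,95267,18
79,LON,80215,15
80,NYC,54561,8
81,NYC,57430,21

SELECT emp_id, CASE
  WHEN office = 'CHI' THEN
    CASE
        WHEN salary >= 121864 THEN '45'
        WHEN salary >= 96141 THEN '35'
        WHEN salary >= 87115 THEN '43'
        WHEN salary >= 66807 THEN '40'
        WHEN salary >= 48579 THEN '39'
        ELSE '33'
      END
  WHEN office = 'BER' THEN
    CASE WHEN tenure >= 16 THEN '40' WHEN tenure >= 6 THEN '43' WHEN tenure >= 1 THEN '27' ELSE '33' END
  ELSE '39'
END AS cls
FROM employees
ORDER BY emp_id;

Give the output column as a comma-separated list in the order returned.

emp_id=70: office='LON' → outer ELSE → 39
emp_id=71: office='LON' → outer ELSE → 39
emp_id=72: office='BER' → inner[tenure >= 16] → 40
emp_id=73: office='CHI' → inner[salary >= 48579] → 39
emp_id=74: office='AUS' → outer ELSE → 39
emp_id=75: office='SF' → outer ELSE → 39
emp_id=76: office='BER' → inner[tenure >= 6] → 43
emp_id=77: office='CHI' → inner[ELSE] → 33
emp_id=78: office='NYC' → outer ELSE → 39
emp_id=79: office='LON' → outer ELSE → 39
emp_id=80: office='NYC' → outer ELSE → 39
emp_id=81: office='NYC' → outer ELSE → 39

39, 39, 40, 39, 39, 39, 43, 33, 39, 39, 39, 39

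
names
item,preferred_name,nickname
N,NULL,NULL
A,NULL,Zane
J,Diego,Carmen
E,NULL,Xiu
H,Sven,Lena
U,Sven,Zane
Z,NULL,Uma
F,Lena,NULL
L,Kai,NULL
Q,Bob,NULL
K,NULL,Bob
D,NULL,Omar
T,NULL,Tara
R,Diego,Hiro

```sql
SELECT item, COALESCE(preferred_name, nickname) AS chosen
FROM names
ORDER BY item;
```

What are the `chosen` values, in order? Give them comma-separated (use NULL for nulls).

Zane, Omar, Xiu, Lena, Sven, Diego, Bob, Kai, NULL, Bob, Diego, Tara, Sven, Uma

item=A: preferred_name=NULL, nickname=Zane → Zane
item=D: preferred_name=NULL, nickname=Omar → Omar
item=E: preferred_name=NULL, nickname=Xiu → Xiu
item=F: preferred_name=Lena → Lena
item=H: preferred_name=Sven → Sven
item=J: preferred_name=Diego → Diego
item=K: preferred_name=NULL, nickname=Bob → Bob
item=L: preferred_name=Kai → Kai
item=N: preferred_name=NULL, nickname=NULL (all NULL) → NULL
item=Q: preferred_name=Bob → Bob
item=R: preferred_name=Diego → Diego
item=T: preferred_name=NULL, nickname=Tara → Tara
item=U: preferred_name=Sven → Sven
item=Z: preferred_name=NULL, nickname=Uma → Uma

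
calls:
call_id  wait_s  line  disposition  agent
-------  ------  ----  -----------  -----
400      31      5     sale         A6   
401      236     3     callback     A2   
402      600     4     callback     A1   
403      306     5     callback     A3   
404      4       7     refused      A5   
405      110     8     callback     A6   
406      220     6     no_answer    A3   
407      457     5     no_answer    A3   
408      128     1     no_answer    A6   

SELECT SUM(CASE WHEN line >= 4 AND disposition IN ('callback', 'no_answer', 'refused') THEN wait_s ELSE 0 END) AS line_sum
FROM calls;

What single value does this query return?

1697

call_id=400: ✗
call_id=401: ✗
call_id=402: ✓ → 600
call_id=403: ✓ → 306
call_id=404: ✓ → 4
call_id=405: ✓ → 110
call_id=406: ✓ → 220
call_id=407: ✓ → 457
call_id=408: ✗
line_sum = 600 + 306 + 4 + 110 + 220 + 457 = 1697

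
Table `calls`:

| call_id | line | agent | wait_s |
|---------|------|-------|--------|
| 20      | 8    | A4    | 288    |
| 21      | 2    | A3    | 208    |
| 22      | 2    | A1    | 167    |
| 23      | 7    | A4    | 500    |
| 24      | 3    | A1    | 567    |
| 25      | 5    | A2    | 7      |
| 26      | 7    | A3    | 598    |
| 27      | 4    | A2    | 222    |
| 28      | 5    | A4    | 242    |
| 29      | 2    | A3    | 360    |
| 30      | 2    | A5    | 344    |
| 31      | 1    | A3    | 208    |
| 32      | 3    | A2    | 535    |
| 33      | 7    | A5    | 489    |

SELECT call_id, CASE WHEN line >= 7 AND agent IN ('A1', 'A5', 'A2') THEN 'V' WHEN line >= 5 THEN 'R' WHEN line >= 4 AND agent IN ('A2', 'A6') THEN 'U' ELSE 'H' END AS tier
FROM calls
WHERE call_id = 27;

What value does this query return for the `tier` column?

call_id = 27: line=4, agent=A2, wait_s=222.
line >= 7 AND agent IN ('A1', 'A5', 'A2') → false
line >= 5 → false
line >= 4 AND agent IN ('A2', 'A6') → true → U

U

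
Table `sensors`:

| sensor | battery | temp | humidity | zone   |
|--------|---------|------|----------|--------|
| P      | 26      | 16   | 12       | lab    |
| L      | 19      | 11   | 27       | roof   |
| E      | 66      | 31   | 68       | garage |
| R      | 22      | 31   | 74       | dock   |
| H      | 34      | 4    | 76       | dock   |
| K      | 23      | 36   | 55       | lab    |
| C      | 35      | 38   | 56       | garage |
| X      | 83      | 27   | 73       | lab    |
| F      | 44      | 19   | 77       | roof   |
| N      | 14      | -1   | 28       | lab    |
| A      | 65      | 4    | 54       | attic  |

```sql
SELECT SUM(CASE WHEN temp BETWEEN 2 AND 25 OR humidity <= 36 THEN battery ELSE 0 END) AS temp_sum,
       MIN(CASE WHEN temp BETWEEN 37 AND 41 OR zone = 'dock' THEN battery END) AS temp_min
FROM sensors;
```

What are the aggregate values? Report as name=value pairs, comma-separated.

temp_sum=202, temp_min=22

[temp_sum: temp BETWEEN 2 AND 25 OR humidity <= 36]
sensor=P: ✓ → 26
sensor=L: ✓ → 19
sensor=E: ✗
sensor=R: ✗
sensor=H: ✓ → 34
sensor=K: ✗
sensor=C: ✗
sensor=X: ✗
sensor=F: ✓ → 44
sensor=N: ✓ → 14
sensor=A: ✓ → 65
temp_sum = 26 + 19 + 34 + 44 + 14 + 65 = 202
—
[temp_min: temp BETWEEN 37 AND 41 OR zone = 'dock']
sensor=P: ✗
sensor=L: ✗
sensor=E: ✗
sensor=R: ✓ → 22
sensor=H: ✓ → 34
sensor=K: ✗
sensor=C: ✓ → 35
sensor=X: ✗
sensor=F: ✗
sensor=N: ✗
sensor=A: ✗
temp_min = MIN(22, 34, 35) = 22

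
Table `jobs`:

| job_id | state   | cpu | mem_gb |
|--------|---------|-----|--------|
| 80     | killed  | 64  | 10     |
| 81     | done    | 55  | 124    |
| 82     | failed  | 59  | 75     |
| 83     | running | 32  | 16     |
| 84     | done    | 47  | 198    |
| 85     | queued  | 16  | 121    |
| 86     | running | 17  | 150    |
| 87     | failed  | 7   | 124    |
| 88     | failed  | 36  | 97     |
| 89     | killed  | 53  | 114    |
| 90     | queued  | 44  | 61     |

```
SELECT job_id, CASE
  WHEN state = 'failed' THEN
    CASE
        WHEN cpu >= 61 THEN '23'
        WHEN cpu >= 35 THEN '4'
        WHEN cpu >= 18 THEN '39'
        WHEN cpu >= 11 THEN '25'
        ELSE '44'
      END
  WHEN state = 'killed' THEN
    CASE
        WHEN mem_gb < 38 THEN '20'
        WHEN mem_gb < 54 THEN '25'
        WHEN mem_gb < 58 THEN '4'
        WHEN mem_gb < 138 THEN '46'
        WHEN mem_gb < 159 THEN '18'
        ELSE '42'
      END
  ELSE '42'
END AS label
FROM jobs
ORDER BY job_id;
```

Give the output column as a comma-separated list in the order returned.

job_id=80: state='killed' → inner[mem_gb < 38] → 20
job_id=81: state='done' → outer ELSE → 42
job_id=82: state='failed' → inner[cpu >= 35] → 4
job_id=83: state='running' → outer ELSE → 42
job_id=84: state='done' → outer ELSE → 42
job_id=85: state='queued' → outer ELSE → 42
job_id=86: state='running' → outer ELSE → 42
job_id=87: state='failed' → inner[ELSE] → 44
job_id=88: state='failed' → inner[cpu >= 35] → 4
job_id=89: state='killed' → inner[mem_gb < 138] → 46
job_id=90: state='queued' → outer ELSE → 42

20, 42, 4, 42, 42, 42, 42, 44, 4, 46, 42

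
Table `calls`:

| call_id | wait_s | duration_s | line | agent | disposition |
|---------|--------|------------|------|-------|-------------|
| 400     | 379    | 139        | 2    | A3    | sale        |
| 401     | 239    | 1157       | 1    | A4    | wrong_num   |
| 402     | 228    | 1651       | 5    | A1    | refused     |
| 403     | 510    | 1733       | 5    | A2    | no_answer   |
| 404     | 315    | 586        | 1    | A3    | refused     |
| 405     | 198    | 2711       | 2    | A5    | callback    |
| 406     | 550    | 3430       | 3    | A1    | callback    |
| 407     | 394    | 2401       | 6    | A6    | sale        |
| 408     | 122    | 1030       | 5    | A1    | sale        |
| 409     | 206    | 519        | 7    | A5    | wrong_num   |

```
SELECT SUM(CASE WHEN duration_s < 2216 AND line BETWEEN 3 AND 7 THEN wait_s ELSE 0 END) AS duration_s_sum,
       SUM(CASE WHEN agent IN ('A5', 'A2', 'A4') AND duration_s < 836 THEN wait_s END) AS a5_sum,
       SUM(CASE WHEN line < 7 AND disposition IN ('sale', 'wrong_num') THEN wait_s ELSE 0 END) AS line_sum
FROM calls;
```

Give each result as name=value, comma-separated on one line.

duration_s_sum=1066, a5_sum=206, line_sum=1134

[duration_s_sum: duration_s < 2216 AND line BETWEEN 3 AND 7]
call_id=400: ✗
call_id=401: ✗
call_id=402: ✓ → 228
call_id=403: ✓ → 510
call_id=404: ✗
call_id=405: ✗
call_id=406: ✗
call_id=407: ✗
call_id=408: ✓ → 122
call_id=409: ✓ → 206
duration_s_sum = 228 + 510 + 122 + 206 = 1066
—
[a5_sum: agent IN ('A5', 'A2', 'A4') AND duration_s < 836]
call_id=400: ✗
call_id=401: ✗
call_id=402: ✗
call_id=403: ✗
call_id=404: ✗
call_id=405: ✗
call_id=406: ✗
call_id=407: ✗
call_id=408: ✗
call_id=409: ✓ → 206
a5_sum = 206
—
[line_sum: line < 7 AND disposition IN ('sale', 'wrong_num')]
call_id=400: ✓ → 379
call_id=401: ✓ → 239
call_id=402: ✗
call_id=403: ✗
call_id=404: ✗
call_id=405: ✗
call_id=406: ✗
call_id=407: ✓ → 394
call_id=408: ✓ → 122
call_id=409: ✗
line_sum = 379 + 239 + 394 + 122 = 1134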